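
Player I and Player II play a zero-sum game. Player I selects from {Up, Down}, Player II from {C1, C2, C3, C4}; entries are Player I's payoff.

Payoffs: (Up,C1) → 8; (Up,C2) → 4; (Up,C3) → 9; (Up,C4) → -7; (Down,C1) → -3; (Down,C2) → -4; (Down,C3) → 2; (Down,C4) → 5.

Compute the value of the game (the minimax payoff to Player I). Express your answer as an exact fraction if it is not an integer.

-2/5

Row minima: Up → -7, Down → -4; maximin = -4.
Column maxima: C1 → 8, C2 → 4, C3 → 9, C4 → 5; minimax = 4.
-4 ≠ 4, so there is no saddle point; optimal play is mixed.
C1 is strictly dominated by C2 (it gives Player I strictly more in every row), so Player II never plays it.
C3 is strictly dominated by C2 (it gives Player I strictly more in every row), so Player II never plays it.
On the remaining 2×2 (Up, Down vs C2, C4):
Let Player I play Up with probability p. Expected payoff against C2: 4p + (-4)(1−p) = 8p − 4; against C4: (-7)p + 5(1−p) = −12p + 5.
Setting these equal: 8p − 4 = −12p + 5 ⇒ 20p = 9 ⇒ p = 9/20, and the value is (8)·(9/20) − 4 = -2/5.
For Player II: with q = P(C2), equating Up's and Down's payoffs gives 11q − 7 = −9q + 5 ⇒ q = 3/5.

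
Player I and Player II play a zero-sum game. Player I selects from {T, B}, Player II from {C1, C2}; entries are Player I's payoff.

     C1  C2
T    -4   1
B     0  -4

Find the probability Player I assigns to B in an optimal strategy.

5/9

Row minima: T → -4, B → -4; maximin = -4.
Column maxima: C1 → 0, C2 → 1; minimax = 0.
-4 ≠ 0, so there is no saddle point; optimal play is mixed.
Let Player I play T with probability p. Expected payoff against C1: (-4)p + 0(1−p) = −4p; against C2: 1p + (-4)(1−p) = 5p − 4.
Setting these equal: −4p = 5p − 4 ⇒ −9p = -4 ⇒ p = 4/9, and the value is (-4)·(4/9) = -16/9.
For Player II: with q = P(C1), equating T's and B's payoffs gives −5q + 1 = 4q − 4 ⇒ q = 5/9.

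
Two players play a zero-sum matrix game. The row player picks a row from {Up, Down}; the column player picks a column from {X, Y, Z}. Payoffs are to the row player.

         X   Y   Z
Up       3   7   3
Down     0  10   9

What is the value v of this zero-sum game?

Row minima: Up → 3, Down → 0; maximin = 3.
Column maxima: X → 3, Y → 10, Z → 9; minimax = 3.
Since maximin = minimax = 3, there is a saddle point and the value is 3.

3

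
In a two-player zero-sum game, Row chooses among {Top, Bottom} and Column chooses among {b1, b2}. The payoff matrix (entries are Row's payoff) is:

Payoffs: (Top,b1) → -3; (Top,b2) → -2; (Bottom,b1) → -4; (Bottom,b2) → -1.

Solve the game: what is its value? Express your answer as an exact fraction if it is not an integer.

-3

Row minima: Top → -3, Bottom → -4; maximin = -3.
Column maxima: b1 → -3, b2 → -1; minimax = -3.
Since maximin = minimax = -3, there is a saddle point and the value is -3.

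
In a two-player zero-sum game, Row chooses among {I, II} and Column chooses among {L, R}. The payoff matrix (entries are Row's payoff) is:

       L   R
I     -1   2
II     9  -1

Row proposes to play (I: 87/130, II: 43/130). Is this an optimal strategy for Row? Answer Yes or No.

No

Against L this mix gives (87/130)·(-1) + (43/130)·9 = 30/13.
Against R this mix gives (87/130)·2 + (43/130)·(-1) = 131/130.
Column will play R, holding Row to 131/130. Shifting weight toward the row that does better against R would raise this floor (the equalizing mix achieves 17/13 against both R and L), so the proposed strategy is not optimal.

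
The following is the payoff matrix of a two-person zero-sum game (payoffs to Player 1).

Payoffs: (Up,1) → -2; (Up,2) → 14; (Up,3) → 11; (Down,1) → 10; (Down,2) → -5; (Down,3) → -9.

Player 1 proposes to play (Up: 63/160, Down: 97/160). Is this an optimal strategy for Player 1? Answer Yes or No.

Against 1 this mix gives (63/160)·(-2) + (97/160)·10 = 211/40.
Against 2 this mix gives (63/160)·14 + (97/160)·(-5) = 397/160.
Against 3 this mix gives (63/160)·11 + (97/160)·(-9) = -9/8.
Player 2 will play 3, holding Player 1 to -9/8. Shifting weight toward the row that does better against 3 would raise this floor (the equalizing mix achieves 23/8 against both 3 and 1), so the proposed strategy is not optimal.

No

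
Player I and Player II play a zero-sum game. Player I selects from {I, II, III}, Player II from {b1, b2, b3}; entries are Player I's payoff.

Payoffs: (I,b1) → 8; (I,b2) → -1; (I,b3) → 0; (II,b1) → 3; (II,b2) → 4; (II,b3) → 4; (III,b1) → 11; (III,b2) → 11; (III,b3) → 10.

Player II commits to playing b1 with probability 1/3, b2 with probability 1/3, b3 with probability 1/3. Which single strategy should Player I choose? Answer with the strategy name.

III

Expected payoff of I: (1/3)·8 + (1/3)·(-1) + (1/3)·0 = 7/3.
Expected payoff of II: (1/3)·3 + (1/3)·4 + (1/3)·4 = 11/3.
Expected payoff of III: (1/3)·11 + (1/3)·11 + (1/3)·10 = 32/3.
The largest is 32/3, so Player I's best response is III.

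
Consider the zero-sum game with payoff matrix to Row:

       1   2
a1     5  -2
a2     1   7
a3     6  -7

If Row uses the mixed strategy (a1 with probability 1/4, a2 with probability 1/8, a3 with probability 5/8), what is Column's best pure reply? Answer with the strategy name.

2

If Column plays 1, Row's expected payoff is (1/4)·5 + (1/8)·1 + (5/8)·6 = 41/8.
If Column plays 2, Row's expected payoff is (1/4)·(-2) + (1/8)·7 + (5/8)·(-7) = -4.
Column minimizes Row's payoff; the smallest is -4, so the best response is 2.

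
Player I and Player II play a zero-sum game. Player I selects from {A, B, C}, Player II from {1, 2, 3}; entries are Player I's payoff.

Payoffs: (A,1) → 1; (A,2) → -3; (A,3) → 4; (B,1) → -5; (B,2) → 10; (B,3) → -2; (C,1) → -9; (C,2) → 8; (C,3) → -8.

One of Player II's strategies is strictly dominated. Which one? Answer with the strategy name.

1 holds Player I's payoff strictly below 3 in every row: 1 < 4, -5 < -2, -9 < -8.
So 3 is strictly dominated for Player II.

3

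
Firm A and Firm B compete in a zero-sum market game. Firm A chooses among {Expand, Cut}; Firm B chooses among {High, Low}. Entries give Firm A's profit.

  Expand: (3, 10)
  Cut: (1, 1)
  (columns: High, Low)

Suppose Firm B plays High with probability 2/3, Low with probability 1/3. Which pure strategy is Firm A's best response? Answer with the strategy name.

Expected payoff of Expand: (2/3)·3 + (1/3)·10 = 16/3.
Expected payoff of Cut: (2/3)·1 + (1/3)·1 = 1.
The largest is 16/3, so Firm A's best response is Expand.

Expand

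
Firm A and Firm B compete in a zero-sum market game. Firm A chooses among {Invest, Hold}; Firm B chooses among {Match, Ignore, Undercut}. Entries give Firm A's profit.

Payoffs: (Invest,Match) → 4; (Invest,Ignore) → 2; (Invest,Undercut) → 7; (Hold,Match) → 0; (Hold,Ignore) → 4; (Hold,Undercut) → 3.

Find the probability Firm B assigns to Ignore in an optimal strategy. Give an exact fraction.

2/3

Row minima: Invest → 2, Hold → 0; maximin = 2.
Column maxima: Match → 4, Ignore → 4, Undercut → 7; minimax = 4.
2 ≠ 4, so there is no saddle point; optimal play is mixed.
Undercut is strictly dominated by Match (it gives Firm A strictly more in every row), so Firm B never plays it.
On the remaining 2×2 (Invest, Hold vs Match, Ignore):
Let Firm A play Invest with probability p. Expected payoff against Match: 4p + 0(1−p) = 4p; against Ignore: 2p + 4(1−p) = −2p + 4.
Setting these equal: 4p = −2p + 4 ⇒ 6p = 4 ⇒ p = 2/3, and the value is (4)·(2/3) = 8/3.
For Firm B: with q = P(Match), equating Invest's and Hold's payoffs gives 2q + 2 = −4q + 4 ⇒ q = 1/3.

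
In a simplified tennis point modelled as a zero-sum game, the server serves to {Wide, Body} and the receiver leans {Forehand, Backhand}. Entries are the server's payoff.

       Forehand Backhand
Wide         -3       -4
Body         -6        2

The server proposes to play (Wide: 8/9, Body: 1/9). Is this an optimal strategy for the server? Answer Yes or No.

Yes

Against Forehand this mix gives (8/9)·(-3) + (1/9)·(-6) = -10/3.
Against Backhand this mix gives (8/9)·(-4) + (1/9)·2 = -10/3.
All of the receiver's active replies (Forehand, Backhand) yield -10/3, and no column does worse for the server. The mix makes the receiver indifferent and guarantees -10/3, so it is optimal.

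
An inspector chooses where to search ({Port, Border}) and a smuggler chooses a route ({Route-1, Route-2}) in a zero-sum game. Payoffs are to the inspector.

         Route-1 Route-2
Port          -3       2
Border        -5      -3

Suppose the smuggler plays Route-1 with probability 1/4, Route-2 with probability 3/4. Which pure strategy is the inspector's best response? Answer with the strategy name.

Port

Expected payoff of Port: (1/4)·(-3) + (3/4)·2 = 3/4.
Expected payoff of Border: (1/4)·(-5) + (3/4)·(-3) = -7/2.
The largest is 3/4, so the inspector's best response is Port.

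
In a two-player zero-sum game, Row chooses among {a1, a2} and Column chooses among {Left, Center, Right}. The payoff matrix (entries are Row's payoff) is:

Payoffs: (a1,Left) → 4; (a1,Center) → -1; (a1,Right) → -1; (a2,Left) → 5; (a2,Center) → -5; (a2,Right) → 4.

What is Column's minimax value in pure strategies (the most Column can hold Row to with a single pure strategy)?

Column maxima: Left → 5, Center → -1, Right → 4.
The smallest of these is -1.

-1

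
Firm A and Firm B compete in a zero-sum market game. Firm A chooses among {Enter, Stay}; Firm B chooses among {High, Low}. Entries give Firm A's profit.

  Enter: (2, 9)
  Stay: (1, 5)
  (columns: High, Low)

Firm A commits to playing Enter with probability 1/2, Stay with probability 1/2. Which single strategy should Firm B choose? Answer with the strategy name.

High

If Firm B plays High, Firm A's expected payoff is (1/2)·2 + (1/2)·1 = 3/2.
If Firm B plays Low, Firm A's expected payoff is (1/2)·9 + (1/2)·5 = 7.
Firm B minimizes Firm A's payoff; the smallest is 3/2, so the best response is High.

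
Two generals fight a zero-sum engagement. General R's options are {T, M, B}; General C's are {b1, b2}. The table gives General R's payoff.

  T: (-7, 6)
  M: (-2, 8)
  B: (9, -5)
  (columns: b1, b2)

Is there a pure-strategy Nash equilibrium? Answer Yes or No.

Row minima: T → -7, M → -2, B → -5; maximin = -2.
Column maxima: b1 → 9, b2 → 8; minimax = 8.
-2 ≠ 8, so no pure-strategy equilibrium exists.

No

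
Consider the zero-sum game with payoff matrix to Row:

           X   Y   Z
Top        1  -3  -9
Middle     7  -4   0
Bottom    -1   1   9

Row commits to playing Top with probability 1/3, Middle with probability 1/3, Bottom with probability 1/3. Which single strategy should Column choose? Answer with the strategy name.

If Column plays X, Row's expected payoff is (1/3)·1 + (1/3)·7 + (1/3)·(-1) = 7/3.
If Column plays Y, Row's expected payoff is (1/3)·(-3) + (1/3)·(-4) + (1/3)·1 = -2.
If Column plays Z, Row's expected payoff is (1/3)·(-9) + (1/3)·0 + (1/3)·9 = 0.
Column minimizes Row's payoff; the smallest is -2, so the best response is Y.

Y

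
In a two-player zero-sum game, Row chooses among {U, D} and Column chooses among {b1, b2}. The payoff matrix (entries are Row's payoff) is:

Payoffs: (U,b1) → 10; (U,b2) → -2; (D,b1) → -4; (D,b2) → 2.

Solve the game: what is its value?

2/3

Row minima: U → -2, D → -4; maximin = -2.
Column maxima: b1 → 10, b2 → 2; minimax = 2.
-2 ≠ 2, so there is no saddle point; optimal play is mixed.
Let Row play U with probability p. Expected payoff against b1: 10p + (-4)(1−p) = 14p − 4; against b2: (-2)p + 2(1−p) = −4p + 2.
Setting these equal: 14p − 4 = −4p + 2 ⇒ 18p = 6 ⇒ p = 1/3, and the value is (14)·(1/3) − 4 = 2/3.
For Column: with q = P(b1), equating U's and D's payoffs gives 12q − 2 = −6q + 2 ⇒ q = 2/9.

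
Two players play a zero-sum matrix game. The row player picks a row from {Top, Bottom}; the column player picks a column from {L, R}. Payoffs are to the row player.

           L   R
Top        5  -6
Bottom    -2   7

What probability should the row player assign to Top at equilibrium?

Row minima: Top → -6, Bottom → -2; maximin = -2.
Column maxima: L → 5, R → 7; minimax = 5.
-2 ≠ 5, so there is no saddle point; optimal play is mixed.
Let the row player play Top with probability p. Expected payoff against L: 5p + (-2)(1−p) = 7p − 2; against R: (-6)p + 7(1−p) = −13p + 7.
Setting these equal: 7p − 2 = −13p + 7 ⇒ 20p = 9 ⇒ p = 9/20, and the value is (7)·(9/20) − 2 = 23/20.
For the column player: with q = P(L), equating Top's and Bottom's payoffs gives 11q − 6 = −9q + 7 ⇒ q = 13/20.

9/20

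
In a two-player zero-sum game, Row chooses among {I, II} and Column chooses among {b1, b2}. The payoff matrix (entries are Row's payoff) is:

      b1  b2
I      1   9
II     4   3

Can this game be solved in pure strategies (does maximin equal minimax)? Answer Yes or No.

Row minima: I → 1, II → 3; maximin = 3.
Column maxima: b1 → 4, b2 → 9; minimax = 4.
3 ≠ 4, so no pure-strategy equilibrium exists.

No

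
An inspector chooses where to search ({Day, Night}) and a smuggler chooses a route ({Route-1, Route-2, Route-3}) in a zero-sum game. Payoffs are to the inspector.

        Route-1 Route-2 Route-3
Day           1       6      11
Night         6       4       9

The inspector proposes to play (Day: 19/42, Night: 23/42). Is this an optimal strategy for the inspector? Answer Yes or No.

No

Against Route-1 this mix gives (19/42)·1 + (23/42)·6 = 157/42.
Against Route-2 this mix gives (19/42)·6 + (23/42)·4 = 103/21.
Against Route-3 this mix gives (19/42)·11 + (23/42)·9 = 208/21.
The smuggler will play Route-1, holding the inspector to 157/42. Shifting weight toward the row that does better against Route-1 would raise this floor (the equalizing mix achieves 32/7 against both Route-1 and Route-2), so the proposed strategy is not optimal.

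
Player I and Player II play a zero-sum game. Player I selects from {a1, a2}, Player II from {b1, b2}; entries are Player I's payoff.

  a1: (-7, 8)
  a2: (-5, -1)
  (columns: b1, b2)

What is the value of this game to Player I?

Row minima: a1 → -7, a2 → -5; maximin = -5.
Column maxima: b1 → -5, b2 → 8; minimax = -5.
Since maximin = minimax = -5, there is a saddle point and the value is -5.

-5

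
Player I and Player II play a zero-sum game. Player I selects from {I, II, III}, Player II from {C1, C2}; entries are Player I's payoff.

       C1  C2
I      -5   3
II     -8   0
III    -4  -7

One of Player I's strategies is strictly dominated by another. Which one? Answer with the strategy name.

I gives a strictly higher payoff than II against every column: -5 > -8, 3 > 0.
So II is strictly dominated and Player I never plays it.

II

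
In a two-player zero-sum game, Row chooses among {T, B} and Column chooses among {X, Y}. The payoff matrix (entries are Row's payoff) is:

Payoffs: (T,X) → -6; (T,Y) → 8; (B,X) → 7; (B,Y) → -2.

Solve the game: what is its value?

44/23

Row minima: T → -6, B → -2; maximin = -2.
Column maxima: X → 7, Y → 8; minimax = 7.
-2 ≠ 7, so there is no saddle point; optimal play is mixed.
Let Row play T with probability p. Expected payoff against X: (-6)p + 7(1−p) = −13p + 7; against Y: 8p + (-2)(1−p) = 10p − 2.
Setting these equal: −13p + 7 = 10p − 2 ⇒ −23p = -9 ⇒ p = 9/23, and the value is (-13)·(9/23) + 7 = 44/23.
For Column: with q = P(X), equating T's and B's payoffs gives −14q + 8 = 9q − 2 ⇒ q = 10/23.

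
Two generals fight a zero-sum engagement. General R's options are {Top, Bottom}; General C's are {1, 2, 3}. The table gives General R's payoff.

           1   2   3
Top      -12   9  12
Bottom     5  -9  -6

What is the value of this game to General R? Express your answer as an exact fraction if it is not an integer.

Row minima: Top → -12, Bottom → -9; maximin = -9.
Column maxima: 1 → 5, 2 → 9, 3 → 12; minimax = 5.
-9 ≠ 5, so there is no saddle point; optimal play is mixed.
3 is strictly dominated by 2 (it gives General R strictly more in every row), so General C never plays it.
On the remaining 2×2 (Top, Bottom vs 1, 2):
Let General R play Top with probability p. Expected payoff against 1: (-12)p + 5(1−p) = −17p + 5; against 2: 9p + (-9)(1−p) = 18p − 9.
Setting these equal: −17p + 5 = 18p − 9 ⇒ −35p = -14 ⇒ p = 2/5, and the value is (-17)·(2/5) + 5 = -9/5.
For General C: with q = P(1), equating Top's and Bottom's payoffs gives −21q + 9 = 14q − 9 ⇒ q = 18/35.

-9/5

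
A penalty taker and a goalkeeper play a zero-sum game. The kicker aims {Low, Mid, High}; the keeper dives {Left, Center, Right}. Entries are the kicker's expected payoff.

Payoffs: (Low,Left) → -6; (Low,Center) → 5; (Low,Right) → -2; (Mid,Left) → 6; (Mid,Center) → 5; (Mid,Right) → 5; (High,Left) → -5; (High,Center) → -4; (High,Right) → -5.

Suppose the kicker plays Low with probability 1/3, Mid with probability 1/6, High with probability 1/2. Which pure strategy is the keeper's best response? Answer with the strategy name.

Left

If the keeper plays Left, the kicker's expected payoff is (1/3)·(-6) + (1/6)·6 + (1/2)·(-5) = -7/2.
If the keeper plays Center, the kicker's expected payoff is (1/3)·5 + (1/6)·5 + (1/2)·(-4) = 1/2.
If the keeper plays Right, the kicker's expected payoff is (1/3)·(-2) + (1/6)·5 + (1/2)·(-5) = -7/3.
The keeper minimizes the kicker's payoff; the smallest is -7/2, so the best response is Left.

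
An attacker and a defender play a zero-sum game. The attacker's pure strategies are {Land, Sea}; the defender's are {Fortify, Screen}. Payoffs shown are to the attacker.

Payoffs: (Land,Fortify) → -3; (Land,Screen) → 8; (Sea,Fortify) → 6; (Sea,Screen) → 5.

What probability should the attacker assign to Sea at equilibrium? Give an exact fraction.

11/12

Row minima: Land → -3, Sea → 5; maximin = 5.
Column maxima: Fortify → 6, Screen → 8; minimax = 6.
5 ≠ 6, so there is no saddle point; optimal play is mixed.
Let the attacker play Land with probability p. Expected payoff against Fortify: (-3)p + 6(1−p) = −9p + 6; against Screen: 8p + 5(1−p) = 3p + 5.
Setting these equal: −9p + 6 = 3p + 5 ⇒ −12p = -1 ⇒ p = 1/12, and the value is (-9)·(1/12) + 6 = 21/4.
For the defender: with q = P(Fortify), equating Land's and Sea's payoffs gives −11q + 8 = q + 5 ⇒ q = 1/4.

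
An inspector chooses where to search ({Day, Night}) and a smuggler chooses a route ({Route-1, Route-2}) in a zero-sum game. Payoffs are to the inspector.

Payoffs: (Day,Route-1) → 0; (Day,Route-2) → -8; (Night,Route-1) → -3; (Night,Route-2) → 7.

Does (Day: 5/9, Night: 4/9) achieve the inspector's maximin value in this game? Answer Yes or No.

Yes

Against Route-1 this mix gives (5/9)·0 + (4/9)·(-3) = -4/3.
Against Route-2 this mix gives (5/9)·(-8) + (4/9)·7 = -4/3.
All of the smuggler's active replies (Route-1, Route-2) yield -4/3, and no column does worse for the inspector. The mix makes the smuggler indifferent and guarantees -4/3, so it is optimal.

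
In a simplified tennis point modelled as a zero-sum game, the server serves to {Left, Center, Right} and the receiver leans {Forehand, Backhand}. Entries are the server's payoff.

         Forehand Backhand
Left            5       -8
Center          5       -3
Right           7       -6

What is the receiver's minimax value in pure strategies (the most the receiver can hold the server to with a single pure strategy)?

-3

Column maxima: Forehand → 7, Backhand → -3.
The smallest of these is -3.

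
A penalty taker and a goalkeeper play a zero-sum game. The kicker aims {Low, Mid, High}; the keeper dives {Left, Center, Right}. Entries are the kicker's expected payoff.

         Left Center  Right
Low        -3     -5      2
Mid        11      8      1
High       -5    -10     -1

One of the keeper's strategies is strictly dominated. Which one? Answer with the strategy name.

Center holds the kicker's payoff strictly below Left in every row: -5 < -3, 8 < 11, -10 < -5.
So Left is strictly dominated for the keeper.

Left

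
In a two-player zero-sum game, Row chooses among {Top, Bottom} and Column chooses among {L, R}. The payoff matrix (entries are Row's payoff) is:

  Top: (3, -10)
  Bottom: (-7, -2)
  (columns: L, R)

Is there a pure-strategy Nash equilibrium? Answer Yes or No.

No

Row minima: Top → -10, Bottom → -7; maximin = -7.
Column maxima: L → 3, R → -2; minimax = -2.
-7 ≠ -2, so no pure-strategy equilibrium exists.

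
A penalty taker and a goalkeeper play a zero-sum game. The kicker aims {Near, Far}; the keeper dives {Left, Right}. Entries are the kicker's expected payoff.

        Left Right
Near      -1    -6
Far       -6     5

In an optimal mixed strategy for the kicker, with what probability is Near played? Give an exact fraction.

11/16

Row minima: Near → -6, Far → -6; maximin = -6.
Column maxima: Left → -1, Right → 5; minimax = -1.
-6 ≠ -1, so there is no saddle point; optimal play is mixed.
Let the kicker play Near with probability p. Expected payoff against Left: (-1)p + (-6)(1−p) = 5p − 6; against Right: (-6)p + 5(1−p) = −11p + 5.
Setting these equal: 5p − 6 = −11p + 5 ⇒ 16p = 11 ⇒ p = 11/16, and the value is (5)·(11/16) − 6 = -41/16.
For the keeper: with q = P(Left), equating Near's and Far's payoffs gives 5q − 6 = −11q + 5 ⇒ q = 11/16.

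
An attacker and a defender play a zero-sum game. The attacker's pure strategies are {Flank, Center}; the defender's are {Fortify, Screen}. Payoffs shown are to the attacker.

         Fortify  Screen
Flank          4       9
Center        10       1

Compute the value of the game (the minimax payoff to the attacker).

Row minima: Flank → 4, Center → 1; maximin = 4.
Column maxima: Fortify → 10, Screen → 9; minimax = 9.
4 ≠ 9, so there is no saddle point; optimal play is mixed.
Let the attacker play Flank with probability p. Expected payoff against Fortify: 4p + 10(1−p) = −6p + 10; against Screen: 9p + 1(1−p) = 8p + 1.
Setting these equal: −6p + 10 = 8p + 1 ⇒ −14p = -9 ⇒ p = 9/14, and the value is (-6)·(9/14) + 10 = 43/7.
For the defender: with q = P(Fortify), equating Flank's and Center's payoffs gives −5q + 9 = 9q + 1 ⇒ q = 4/7.

43/7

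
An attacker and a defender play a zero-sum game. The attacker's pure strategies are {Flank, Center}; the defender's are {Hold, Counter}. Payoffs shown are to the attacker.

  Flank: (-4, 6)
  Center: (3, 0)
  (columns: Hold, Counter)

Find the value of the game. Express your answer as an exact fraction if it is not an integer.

Row minima: Flank → -4, Center → 0; maximin = 0.
Column maxima: Hold → 3, Counter → 6; minimax = 3.
0 ≠ 3, so there is no saddle point; optimal play is mixed.
Let the attacker play Flank with probability p. Expected payoff against Hold: (-4)p + 3(1−p) = −7p + 3; against Counter: 6p + 0(1−p) = 6p.
Setting these equal: −7p + 3 = 6p ⇒ −13p = -3 ⇒ p = 3/13, and the value is (-7)·(3/13) + 3 = 18/13.
For the defender: with q = P(Hold), equating Flank's and Center's payoffs gives −10q + 6 = 3q ⇒ q = 6/13.

18/13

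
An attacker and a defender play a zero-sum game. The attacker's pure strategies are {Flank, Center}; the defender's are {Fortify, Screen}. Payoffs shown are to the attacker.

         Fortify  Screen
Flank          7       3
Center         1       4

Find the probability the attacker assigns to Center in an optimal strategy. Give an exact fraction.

4/7

Row minima: Flank → 3, Center → 1; maximin = 3.
Column maxima: Fortify → 7, Screen → 4; minimax = 4.
3 ≠ 4, so there is no saddle point; optimal play is mixed.
Let the attacker play Flank with probability p. Expected payoff against Fortify: 7p + 1(1−p) = 6p + 1; against Screen: 3p + 4(1−p) = −p + 4.
Setting these equal: 6p + 1 = −p + 4 ⇒ 7p = 3 ⇒ p = 3/7, and the value is (6)·(3/7) + 1 = 25/7.
For the defender: with q = P(Fortify), equating Flank's and Center's payoffs gives 4q + 3 = −3q + 4 ⇒ q = 1/7.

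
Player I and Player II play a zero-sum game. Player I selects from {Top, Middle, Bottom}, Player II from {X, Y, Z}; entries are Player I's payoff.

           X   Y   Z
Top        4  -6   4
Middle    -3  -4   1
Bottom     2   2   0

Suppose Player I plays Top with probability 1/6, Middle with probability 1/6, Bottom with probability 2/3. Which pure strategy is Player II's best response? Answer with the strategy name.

If Player II plays X, Player I's expected payoff is (1/6)·4 + (1/6)·(-3) + (2/3)·2 = 3/2.
If Player II plays Y, Player I's expected payoff is (1/6)·(-6) + (1/6)·(-4) + (2/3)·2 = -1/3.
If Player II plays Z, Player I's expected payoff is (1/6)·4 + (1/6)·1 + (2/3)·0 = 5/6.
Player II minimizes Player I's payoff; the smallest is -1/3, so the best response is Y.

Y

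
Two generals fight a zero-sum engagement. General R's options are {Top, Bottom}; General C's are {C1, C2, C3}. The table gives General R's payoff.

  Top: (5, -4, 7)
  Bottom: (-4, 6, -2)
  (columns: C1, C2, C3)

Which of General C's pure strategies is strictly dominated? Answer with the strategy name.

C1 holds General R's payoff strictly below C3 in every row: 5 < 7, -4 < -2.
So C3 is strictly dominated for General C.

C3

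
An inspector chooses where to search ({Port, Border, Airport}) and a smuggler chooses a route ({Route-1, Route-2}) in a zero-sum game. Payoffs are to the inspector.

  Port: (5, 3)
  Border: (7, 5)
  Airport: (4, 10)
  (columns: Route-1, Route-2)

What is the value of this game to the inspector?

25/4

Row minima: Port → 3, Border → 5, Airport → 4; maximin = 5.
Column maxima: Route-1 → 7, Route-2 → 10; minimax = 7.
5 ≠ 7, so there is no saddle point; optimal play is mixed.
Port is strictly dominated by Border, so the inspector never plays it.
On the remaining 2×2 (Border, Airport vs Route-1, Route-2):
Let the inspector play Border with probability p. Expected payoff against Route-1: 7p + 4(1−p) = 3p + 4; against Route-2: 5p + 10(1−p) = −5p + 10.
Setting these equal: 3p + 4 = −5p + 10 ⇒ 8p = 6 ⇒ p = 3/4, and the value is (3)·(3/4) + 4 = 25/4.
For the smuggler: with q = P(Route-1), equating Border's and Airport's payoffs gives 2q + 5 = −6q + 10 ⇒ q = 5/8.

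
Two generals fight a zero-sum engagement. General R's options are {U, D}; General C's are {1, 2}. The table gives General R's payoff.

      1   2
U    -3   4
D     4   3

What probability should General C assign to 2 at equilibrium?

Row minima: U → -3, D → 3; maximin = 3.
Column maxima: 1 → 4, 2 → 4; minimax = 4.
3 ≠ 4, so there is no saddle point; optimal play is mixed.
Let General R play U with probability p. Expected payoff against 1: (-3)p + 4(1−p) = −7p + 4; against 2: 4p + 3(1−p) = p + 3.
Setting these equal: −7p + 4 = p + 3 ⇒ −8p = -1 ⇒ p = 1/8, and the value is (-7)·(1/8) + 4 = 25/8.
For General C: with q = P(1), equating U's and D's payoffs gives −7q + 4 = q + 3 ⇒ q = 1/8.

7/8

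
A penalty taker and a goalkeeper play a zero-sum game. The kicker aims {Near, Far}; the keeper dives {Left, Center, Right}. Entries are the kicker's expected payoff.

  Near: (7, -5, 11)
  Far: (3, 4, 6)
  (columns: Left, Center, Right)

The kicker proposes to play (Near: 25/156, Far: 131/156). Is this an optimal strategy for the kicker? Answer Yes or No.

No

Against Left this mix gives (25/156)·7 + (131/156)·3 = 142/39.
Against Center this mix gives (25/156)·(-5) + (131/156)·4 = 133/52.
Against Right this mix gives (25/156)·11 + (131/156)·6 = 1061/156.
The keeper will play Center, holding the kicker to 133/52. Shifting weight toward the row that does better against Center would raise this floor (the equalizing mix achieves 43/13 against both Center and Left), so the proposed strategy is not optimal.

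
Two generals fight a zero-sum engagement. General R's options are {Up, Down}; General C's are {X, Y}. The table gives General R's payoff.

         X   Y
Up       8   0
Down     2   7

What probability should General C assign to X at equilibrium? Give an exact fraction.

Row minima: Up → 0, Down → 2; maximin = 2.
Column maxima: X → 8, Y → 7; minimax = 7.
2 ≠ 7, so there is no saddle point; optimal play is mixed.
Let General R play Up with probability p. Expected payoff against X: 8p + 2(1−p) = 6p + 2; against Y: 0p + 7(1−p) = −7p + 7.
Setting these equal: 6p + 2 = −7p + 7 ⇒ 13p = 5 ⇒ p = 5/13, and the value is (6)·(5/13) + 2 = 56/13.
For General C: with q = P(X), equating Up's and Down's payoffs gives 8q = −5q + 7 ⇒ q = 7/13.

7/13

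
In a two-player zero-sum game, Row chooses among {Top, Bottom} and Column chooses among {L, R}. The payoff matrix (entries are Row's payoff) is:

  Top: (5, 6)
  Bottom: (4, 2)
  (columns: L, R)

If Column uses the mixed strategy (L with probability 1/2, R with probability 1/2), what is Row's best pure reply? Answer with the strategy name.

Top

Expected payoff of Top: (1/2)·5 + (1/2)·6 = 11/2.
Expected payoff of Bottom: (1/2)·4 + (1/2)·2 = 3.
The largest is 11/2, so Row's best response is Top.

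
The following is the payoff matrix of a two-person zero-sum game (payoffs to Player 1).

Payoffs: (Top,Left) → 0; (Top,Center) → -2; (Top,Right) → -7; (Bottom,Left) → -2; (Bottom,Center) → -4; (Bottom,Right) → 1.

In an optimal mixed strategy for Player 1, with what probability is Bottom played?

1/2

Row minima: Top → -7, Bottom → -4; maximin = -4.
Column maxima: Left → 0, Center → -2, Right → 1; minimax = -2.
-4 ≠ -2, so there is no saddle point; optimal play is mixed.
Left is strictly dominated by Center (it gives Player 1 strictly more in every row), so Player 2 never plays it.
On the remaining 2×2 (Top, Bottom vs Center, Right):
Let Player 1 play Top with probability p. Expected payoff against Center: (-2)p + (-4)(1−p) = 2p − 4; against Right: (-7)p + 1(1−p) = −8p + 1.
Setting these equal: 2p − 4 = −8p + 1 ⇒ 10p = 5 ⇒ p = 1/2, and the value is (2)·(1/2) − 4 = -3.
For Player 2: with q = P(Center), equating Top's and Bottom's payoffs gives 5q − 7 = −5q + 1 ⇒ q = 4/5.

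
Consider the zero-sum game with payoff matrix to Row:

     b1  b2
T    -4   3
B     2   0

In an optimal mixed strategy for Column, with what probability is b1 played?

1/3

Row minima: T → -4, B → 0; maximin = 0.
Column maxima: b1 → 2, b2 → 3; minimax = 2.
0 ≠ 2, so there is no saddle point; optimal play is mixed.
Let Row play T with probability p. Expected payoff against b1: (-4)p + 2(1−p) = −6p + 2; against b2: 3p + 0(1−p) = 3p.
Setting these equal: −6p + 2 = 3p ⇒ −9p = -2 ⇒ p = 2/9, and the value is (-6)·(2/9) + 2 = 2/3.
For Column: with q = P(b1), equating T's and B's payoffs gives −7q + 3 = 2q ⇒ q = 1/3.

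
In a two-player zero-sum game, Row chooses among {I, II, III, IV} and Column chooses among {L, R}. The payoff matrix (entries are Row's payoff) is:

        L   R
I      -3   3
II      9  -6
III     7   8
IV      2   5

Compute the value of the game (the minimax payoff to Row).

57/8

Row minima: I → -3, II → -6, III → 7, IV → 2; maximin = 7.
Column maxima: L → 9, R → 8; minimax = 8.
7 ≠ 8, so there is no saddle point; optimal play is mixed.
I is strictly dominated by III, so Row never plays it.
IV is strictly dominated by III, so Row never plays it.
On the remaining 2×2 (II, III vs L, R):
Let Row play II with probability p. Expected payoff against L: 9p + 7(1−p) = 2p + 7; against R: (-6)p + 8(1−p) = −14p + 8.
Setting these equal: 2p + 7 = −14p + 8 ⇒ 16p = 1 ⇒ p = 1/16, and the value is (2)·(1/16) + 7 = 57/8.
For Column: with q = P(L), equating II's and III's payoffs gives 15q − 6 = −q + 8 ⇒ q = 7/8.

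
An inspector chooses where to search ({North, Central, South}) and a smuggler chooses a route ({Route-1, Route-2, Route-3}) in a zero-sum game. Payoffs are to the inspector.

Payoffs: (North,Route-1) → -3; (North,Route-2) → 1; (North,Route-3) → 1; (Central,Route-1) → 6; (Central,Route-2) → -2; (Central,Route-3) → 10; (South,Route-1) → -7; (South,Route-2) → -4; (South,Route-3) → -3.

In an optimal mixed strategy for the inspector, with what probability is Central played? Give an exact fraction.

1/3

Row minima: North → -3, Central → -2, South → -7; maximin = -2.
Column maxima: Route-1 → 6, Route-2 → 1, Route-3 → 10; minimax = 1.
-2 ≠ 1, so there is no saddle point; optimal play is mixed.
South is strictly dominated by North, so the inspector never plays it.
Route-3 is strictly dominated by Route-1 (it gives the inspector strictly more in every row), so the smuggler never plays it.
On the remaining 2×2 (North, Central vs Route-1, Route-2):
Let the inspector play North with probability p. Expected payoff against Route-1: (-3)p + 6(1−p) = −9p + 6; against Route-2: 1p + (-2)(1−p) = 3p − 2.
Setting these equal: −9p + 6 = 3p − 2 ⇒ −12p = -8 ⇒ p = 2/3, and the value is (-9)·(2/3) + 6 = 0.
For the smuggler: with q = P(Route-1), equating North's and Central's payoffs gives −4q + 1 = 8q − 2 ⇒ q = 1/4.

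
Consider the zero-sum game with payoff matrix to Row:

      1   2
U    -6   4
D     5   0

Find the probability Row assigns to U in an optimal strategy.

1/3

Row minima: U → -6, D → 0; maximin = 0.
Column maxima: 1 → 5, 2 → 4; minimax = 4.
0 ≠ 4, so there is no saddle point; optimal play is mixed.
Let Row play U with probability p. Expected payoff against 1: (-6)p + 5(1−p) = −11p + 5; against 2: 4p + 0(1−p) = 4p.
Setting these equal: −11p + 5 = 4p ⇒ −15p = -5 ⇒ p = 1/3, and the value is (-11)·(1/3) + 5 = 4/3.
For Column: with q = P(1), equating U's and D's payoffs gives −10q + 4 = 5q ⇒ q = 4/15.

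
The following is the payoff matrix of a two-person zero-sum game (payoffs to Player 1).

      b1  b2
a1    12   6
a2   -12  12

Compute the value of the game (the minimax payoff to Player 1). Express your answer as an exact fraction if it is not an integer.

36/5

Row minima: a1 → 6, a2 → -12; maximin = 6.
Column maxima: b1 → 12, b2 → 12; minimax = 12.
6 ≠ 12, so there is no saddle point; optimal play is mixed.
Let Player 1 play a1 with probability p. Expected payoff against b1: 12p + (-12)(1−p) = 24p − 12; against b2: 6p + 12(1−p) = −6p + 12.
Setting these equal: 24p − 12 = −6p + 12 ⇒ 30p = 24 ⇒ p = 4/5, and the value is (24)·(4/5) − 12 = 36/5.
For Player 2: with q = P(b1), equating a1's and a2's payoffs gives 6q + 6 = −24q + 12 ⇒ q = 1/5.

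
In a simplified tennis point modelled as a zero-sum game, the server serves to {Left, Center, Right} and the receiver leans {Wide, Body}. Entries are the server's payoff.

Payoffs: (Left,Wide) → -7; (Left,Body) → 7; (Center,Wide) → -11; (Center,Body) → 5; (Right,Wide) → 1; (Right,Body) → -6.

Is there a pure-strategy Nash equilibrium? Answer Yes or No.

No

Row minima: Left → -7, Center → -11, Right → -6; maximin = -6.
Column maxima: Wide → 1, Body → 7; minimax = 1.
-6 ≠ 1, so no pure-strategy equilibrium exists.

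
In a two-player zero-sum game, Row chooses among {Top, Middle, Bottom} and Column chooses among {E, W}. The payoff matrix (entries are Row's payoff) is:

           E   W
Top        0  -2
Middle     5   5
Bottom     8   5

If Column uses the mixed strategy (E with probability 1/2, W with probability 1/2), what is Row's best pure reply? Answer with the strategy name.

Expected payoff of Top: (1/2)·0 + (1/2)·(-2) = -1.
Expected payoff of Middle: (1/2)·5 + (1/2)·5 = 5.
Expected payoff of Bottom: (1/2)·8 + (1/2)·5 = 13/2.
The largest is 13/2, so Row's best response is Bottom.

Bottom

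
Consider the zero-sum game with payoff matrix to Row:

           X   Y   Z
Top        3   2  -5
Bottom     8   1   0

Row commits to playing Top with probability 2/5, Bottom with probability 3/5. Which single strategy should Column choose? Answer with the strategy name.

If Column plays X, Row's expected payoff is (2/5)·3 + (3/5)·8 = 6.
If Column plays Y, Row's expected payoff is (2/5)·2 + (3/5)·1 = 7/5.
If Column plays Z, Row's expected payoff is (2/5)·(-5) + (3/5)·0 = -2.
Column minimizes Row's payoff; the smallest is -2, so the best response is Z.

Z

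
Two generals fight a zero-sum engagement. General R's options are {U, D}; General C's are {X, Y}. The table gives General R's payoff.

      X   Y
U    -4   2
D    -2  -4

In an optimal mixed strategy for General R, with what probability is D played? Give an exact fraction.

Row minima: U → -4, D → -4; maximin = -4.
Column maxima: X → -2, Y → 2; minimax = -2.
-4 ≠ -2, so there is no saddle point; optimal play is mixed.
Let General R play U with probability p. Expected payoff against X: (-4)p + (-2)(1−p) = −2p − 2; against Y: 2p + (-4)(1−p) = 6p − 4.
Setting these equal: −2p − 2 = 6p − 4 ⇒ −8p = -2 ⇒ p = 1/4, and the value is (-2)·(1/4) − 2 = -5/2.
For General C: with q = P(X), equating U's and D's payoffs gives −6q + 2 = 2q − 4 ⇒ q = 3/4.

3/4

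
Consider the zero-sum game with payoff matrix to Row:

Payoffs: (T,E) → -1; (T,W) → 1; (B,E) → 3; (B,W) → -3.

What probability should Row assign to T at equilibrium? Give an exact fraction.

Row minima: T → -1, B → -3; maximin = -1.
Column maxima: E → 3, W → 1; minimax = 1.
-1 ≠ 1, so there is no saddle point; optimal play is mixed.
Let Row play T with probability p. Expected payoff against E: (-1)p + 3(1−p) = −4p + 3; against W: 1p + (-3)(1−p) = 4p − 3.
Setting these equal: −4p + 3 = 4p − 3 ⇒ −8p = -6 ⇒ p = 3/4, and the value is (-4)·(3/4) + 3 = 0.
For Column: with q = P(E), equating T's and B's payoffs gives −2q + 1 = 6q − 3 ⇒ q = 1/2.

3/4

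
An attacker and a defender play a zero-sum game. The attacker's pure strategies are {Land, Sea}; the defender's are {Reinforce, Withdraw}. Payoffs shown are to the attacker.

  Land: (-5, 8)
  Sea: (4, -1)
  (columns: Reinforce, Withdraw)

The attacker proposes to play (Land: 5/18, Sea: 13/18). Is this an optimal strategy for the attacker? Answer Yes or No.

Against Reinforce this mix gives (5/18)·(-5) + (13/18)·4 = 3/2.
Against Withdraw this mix gives (5/18)·8 + (13/18)·(-1) = 3/2.
All of the defender's active replies (Reinforce, Withdraw) yield 3/2, and no column does worse for the attacker. The mix makes the defender indifferent and guarantees 3/2, so it is optimal.

Yes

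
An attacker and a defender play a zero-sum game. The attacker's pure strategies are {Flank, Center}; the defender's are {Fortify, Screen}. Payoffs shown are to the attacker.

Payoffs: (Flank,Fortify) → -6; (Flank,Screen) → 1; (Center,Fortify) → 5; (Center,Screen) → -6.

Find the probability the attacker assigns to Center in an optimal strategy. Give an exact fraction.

7/18

Row minima: Flank → -6, Center → -6; maximin = -6.
Column maxima: Fortify → 5, Screen → 1; minimax = 1.
-6 ≠ 1, so there is no saddle point; optimal play is mixed.
Let the attacker play Flank with probability p. Expected payoff against Fortify: (-6)p + 5(1−p) = −11p + 5; against Screen: 1p + (-6)(1−p) = 7p − 6.
Setting these equal: −11p + 5 = 7p − 6 ⇒ −18p = -11 ⇒ p = 11/18, and the value is (-11)·(11/18) + 5 = -31/18.
For the defender: with q = P(Fortify), equating Flank's and Center's payoffs gives −7q + 1 = 11q − 6 ⇒ q = 7/18.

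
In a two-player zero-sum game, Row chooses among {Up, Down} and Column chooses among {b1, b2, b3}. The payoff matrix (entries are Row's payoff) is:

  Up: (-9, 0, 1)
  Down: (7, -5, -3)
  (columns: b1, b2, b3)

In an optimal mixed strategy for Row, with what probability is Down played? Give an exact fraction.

3/7

Row minima: Up → -9, Down → -5; maximin = -5.
Column maxima: b1 → 7, b2 → 0, b3 → 1; minimax = 0.
-5 ≠ 0, so there is no saddle point; optimal play is mixed.
b3 is strictly dominated by b2 (it gives Row strictly more in every row), so Column never plays it.
On the remaining 2×2 (Up, Down vs b1, b2):
Let Row play Up with probability p. Expected payoff against b1: (-9)p + 7(1−p) = −16p + 7; against b2: 0p + (-5)(1−p) = 5p − 5.
Setting these equal: −16p + 7 = 5p − 5 ⇒ −21p = -12 ⇒ p = 4/7, and the value is (-16)·(4/7) + 7 = -15/7.
For Column: with q = P(b1), equating Up's and Down's payoffs gives −9q = 12q − 5 ⇒ q = 5/21.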